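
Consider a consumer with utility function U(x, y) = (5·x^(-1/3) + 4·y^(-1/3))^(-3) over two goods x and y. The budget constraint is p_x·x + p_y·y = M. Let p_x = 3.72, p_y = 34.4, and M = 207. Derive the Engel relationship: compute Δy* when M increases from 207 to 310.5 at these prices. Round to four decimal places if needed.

Numerically y/x = 0.159517, so x* = 207/(3.72 + 34.4·0.159517) = 22.482 and y* = 0.159517·22.482 = 3.5863.
At M' = 310.5: y* = 5.3794. Change: 5.3794 − 3.5863 = 1.7931.

Δy* = 1.7931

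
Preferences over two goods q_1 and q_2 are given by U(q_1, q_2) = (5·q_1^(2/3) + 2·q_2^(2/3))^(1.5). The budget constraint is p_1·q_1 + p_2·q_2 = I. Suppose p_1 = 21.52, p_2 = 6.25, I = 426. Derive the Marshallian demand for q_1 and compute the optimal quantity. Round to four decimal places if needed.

q_1* = 11.2554

MRS = MU_q_1/MU_q_2 = (5/2)·(q_2/q_1)^(1/3). Set equal to p_1/p_2.
Solve for the ratio: q_2/q_1 = [(2/5)·p_1/p_2]^(3).
With the ratio pinned down, the budget gives q_1* = I/(p_1 + p_2·(q_2/q_1)) and q_2* = (q_2/q_1)·q_1*.
Numerically q_2/q_1 = 2.612563, so q_1* = 426/(21.52 + 6.25·2.612563) = 11.2554.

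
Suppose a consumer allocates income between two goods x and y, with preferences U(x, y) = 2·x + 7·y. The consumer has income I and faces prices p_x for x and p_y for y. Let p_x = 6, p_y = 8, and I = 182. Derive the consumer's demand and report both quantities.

Perfect substitutes: compare marginal utility per dollar. 2/p_x vs 7/p_y → 0.3333 vs 0.875.
y gives more utility per dollar, so spend all income on y: y* = I/p_y, x* = 0.
Numerically: x* = 0, y* = 22.75.

x* = 0, y* = 22.75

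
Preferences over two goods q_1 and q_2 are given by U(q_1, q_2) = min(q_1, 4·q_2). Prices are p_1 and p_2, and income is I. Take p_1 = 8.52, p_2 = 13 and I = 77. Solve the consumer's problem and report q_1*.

With perfect complements, no substitution: consume in ratio q_1:q_2 = 4:1.
Budget: p_1·q_1 + p_2·(1/4)·q_1 = I, so (4·p_1 + p_2)·q_1 = 4·I.
Demand: q_1*(p_1,p_2,I) = 4·I/(4·p_1 + p_2), q_2* = I/(4·p_1 + p_2).
Here 4·8.52 + 13 = 47.08, giving q_1* = 6.5421.

q_1* = 6.5421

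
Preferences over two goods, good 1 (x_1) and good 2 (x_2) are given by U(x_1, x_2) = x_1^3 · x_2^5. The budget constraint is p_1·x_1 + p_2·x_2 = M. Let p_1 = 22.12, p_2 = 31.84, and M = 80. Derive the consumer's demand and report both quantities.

x_1* = 1.3562, x_2* = 1.5704

Demand: x_1*(p_1,p_2,M) = 0.375·M/p_1 and x_2* = 0.625·M/p_2.
At p_1=22.12, p_2=31.84, M=80: x_1* = 0.375·80/22.12 = 1.3562, x_2* = 1.5704.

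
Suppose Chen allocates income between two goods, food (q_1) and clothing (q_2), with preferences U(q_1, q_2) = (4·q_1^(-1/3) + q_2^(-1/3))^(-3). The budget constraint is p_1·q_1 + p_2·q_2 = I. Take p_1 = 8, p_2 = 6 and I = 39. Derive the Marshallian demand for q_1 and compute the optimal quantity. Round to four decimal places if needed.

MRS = MU_q_1/MU_q_2 = 4·(q_2/q_1)^(4/3). Set equal to p_1/p_2.
Hence q_2/q_1 = ((1/4)·p_1/p_2)^(1/(4/3)), i.e. raised to the 0.75 power.
With the ratio pinned down, the budget gives q_1* = I/(p_1 + p_2·(q_2/q_1)) and q_2* = (q_2/q_1)·q_1*.
Numerically q_2/q_1 = 0.438691, so q_1* = 39/(8 + 6·0.438691) = 3.6681.

q_1* = 3.6681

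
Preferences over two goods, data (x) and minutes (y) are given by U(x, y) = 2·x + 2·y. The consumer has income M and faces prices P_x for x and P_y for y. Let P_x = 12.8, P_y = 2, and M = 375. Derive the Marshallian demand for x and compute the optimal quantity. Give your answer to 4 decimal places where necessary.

x* = 0

Linear utility — the consumer picks whichever good has higher MU/price: 2/12.8 = 0.1562 vs 2/2 = 1.
y gives more utility per dollar, so spend all income on y: y* = M/P_y, x* = 0.
Numerically: x* = 0, y* = 187.5.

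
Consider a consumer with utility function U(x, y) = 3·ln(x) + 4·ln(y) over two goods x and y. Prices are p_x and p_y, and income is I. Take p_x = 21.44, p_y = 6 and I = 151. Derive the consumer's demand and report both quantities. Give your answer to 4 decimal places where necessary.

x* = 3.0184, y* = 14.381

Demand: x*(p_x,p_y,I) = 3/7·I/p_x and y* = 4/7·I/p_y.
At p_x=21.44, p_y=6, I=151: x* = 3/7·151/21.44 = 3.0184, y* = 14.381.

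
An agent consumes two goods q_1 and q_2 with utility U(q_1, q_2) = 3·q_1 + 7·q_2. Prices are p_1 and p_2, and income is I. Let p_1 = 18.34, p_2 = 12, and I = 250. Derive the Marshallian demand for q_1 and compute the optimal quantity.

q_1* = 0

Linear utility — the consumer picks whichever good has higher MU/price: 3/18.34 = 0.1636 vs 7/12 = 0.5833.
q_2 gives more utility per dollar, so spend all income on q_2: q_2* = I/p_2, q_1* = 0.
Numerically: q_1* = 0, q_2* = 20.8333.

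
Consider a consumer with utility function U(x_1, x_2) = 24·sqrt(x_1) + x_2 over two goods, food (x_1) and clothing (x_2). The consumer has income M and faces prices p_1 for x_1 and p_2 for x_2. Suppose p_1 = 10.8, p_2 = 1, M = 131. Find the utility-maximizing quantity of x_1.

MU_x_1 = 12/√x_1, MU_x_2 = 1. Tangency: 12/√x_1 = p_1/p_2.
Solve: √x_1 = 12·p_2/p_1, so x_1*(p_1,p_2) = (12·p_2/p_1)², and x_2* = (M − p_1·x_1*)/p_2.
Plugging in: x_1* = (12·1/10.8)² = 1.2346.

x_1* = 1.2346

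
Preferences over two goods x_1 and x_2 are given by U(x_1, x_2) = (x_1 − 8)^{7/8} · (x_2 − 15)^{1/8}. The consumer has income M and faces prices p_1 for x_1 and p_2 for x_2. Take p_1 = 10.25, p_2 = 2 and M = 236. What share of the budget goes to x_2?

MRS = 7·(x_2−15)/(x_1−8). Tangency with p_1/p_2 gives x_2−15 = (1/7)·(p_1/p_2)·(x_1−8).
After buying the subsistence bundle (8, 15), a share 0.875 of the remaining income goes to x_1: x_1* = 8 + 0.875·(M − 8p_1 − 15p_2)/p_1.
Discretionary income = 236 − 8·10.25 − 15·2 = 124; x_1* = 8 + 0.875·124/10.25 = 18.5854; x_2* = 15 + 0.125·124/2 = 22.75.
Expenditure on x_2: 2·22.75 = 45.5; share = 0.1928.

share on x_2 = 0.1928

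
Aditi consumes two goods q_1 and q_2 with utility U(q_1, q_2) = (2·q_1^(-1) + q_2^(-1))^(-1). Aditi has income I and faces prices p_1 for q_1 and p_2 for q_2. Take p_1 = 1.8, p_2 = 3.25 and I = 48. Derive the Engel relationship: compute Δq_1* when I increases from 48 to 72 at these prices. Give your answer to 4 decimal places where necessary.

MU_q_1 ∝ 2·q_1^(-2), MU_q_2 ∝ q_2^(-2), so MRS = 2·(q_2/q_1)^(2) = p_1/p_2.
Hence q_2/q_1 = ((1/2)·p_1/p_2)^(1/(2)), i.e. raised to the 0.5 power.
Substitute q_2 = (q_2/q_1)·q_1 into the budget: q_1* = I/(p_1 + p_2·(q_2/q_1)).
Numerically q_2/q_1 = 0.526235, so q_1* = 48/(1.8 + 3.25·0.526235) = 13.6742.
At I' = 72: q_1* = 20.5113. Change: 20.5113 − 13.6742 = 6.8371.

Δq_1* = 6.8371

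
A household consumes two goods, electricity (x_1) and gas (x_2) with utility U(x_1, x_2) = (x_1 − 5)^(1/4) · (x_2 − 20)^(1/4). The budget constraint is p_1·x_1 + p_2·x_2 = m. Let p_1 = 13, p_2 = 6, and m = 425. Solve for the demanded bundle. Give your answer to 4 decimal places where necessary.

x_1* = 14.2308, x_2* = 40

Let x_1' = x_1−5, x_2' = x_2−20. MRS = x_2'/x_1' = p_1/p_2.
After buying the subsistence bundle (5, 20), a share 0.5 of the remaining income goes to x_1: x_1* = 5 + 0.5·(m − 5p_1 − 20p_2)/p_1.
Discretionary income = 425 − 5·13 − 20·6 = 240; x_1* = 5 + 0.5·240/13 = 14.2308; x_2* = 20 + 0.5·240/6 = 40.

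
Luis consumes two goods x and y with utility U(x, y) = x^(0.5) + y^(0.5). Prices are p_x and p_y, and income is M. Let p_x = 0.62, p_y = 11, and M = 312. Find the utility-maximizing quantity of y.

MRS = MU_x/MU_y = (y/x)^(0.5). Set equal to p_x/p_y.
Hence y/x = (p_x/p_y)^(1/(0.5)), i.e. raised to the 2 power.
Substitute y = (y/x)·x into the budget: x* = M/(p_x + p_y·(y/x)).
Numerically y/x = 0.003177, so x* = 312/(0.62 + 11·0.003177) = 476.3755 and y* = 0.003177·476.3755 = 1.5134.

y* = 1.5134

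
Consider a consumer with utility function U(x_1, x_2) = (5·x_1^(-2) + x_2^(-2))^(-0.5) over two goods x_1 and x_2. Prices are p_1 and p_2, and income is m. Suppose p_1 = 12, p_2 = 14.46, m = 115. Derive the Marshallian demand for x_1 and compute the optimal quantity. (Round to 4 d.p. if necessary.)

x_1* = 5.7654

MU_x_1 ∝ 5·x_1^(-3), MU_x_2 ∝ x_2^(-3), so MRS = 5·(x_2/x_1)^(3) = p_1/p_2.
Solve for the ratio: x_2/x_1 = [(1/5)·p_1/p_2]^(1/3).
Substitute x_2 = (x_2/x_1)·x_1 into the budget: x_1* = m/(p_1 + p_2·(x_2/x_1)).
Numerically x_2/x_1 = 0.549559, so x_1* = 115/(12 + 14.46·0.549559) = 5.7654.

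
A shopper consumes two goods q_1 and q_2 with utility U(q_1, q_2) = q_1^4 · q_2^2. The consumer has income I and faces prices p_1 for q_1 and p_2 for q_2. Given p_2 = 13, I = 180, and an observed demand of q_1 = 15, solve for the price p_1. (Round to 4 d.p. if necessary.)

p_1 = 8

Tangency: MRS = 2·q_2/q_1 = p_1/p_2.
Rearranging, p_2·q_2 = (1/2)·p_1·q_1. Substituting into the budget gives p_1·q_1·(1 + (1/2)) = I.
Demand: q_1*(p_1,p_2,I) = 2/3·I/p_1 and q_2* = 1/3·I/p_2.
Set q_1* = 15 in the demand function and solve for p_1: p_1 = 8.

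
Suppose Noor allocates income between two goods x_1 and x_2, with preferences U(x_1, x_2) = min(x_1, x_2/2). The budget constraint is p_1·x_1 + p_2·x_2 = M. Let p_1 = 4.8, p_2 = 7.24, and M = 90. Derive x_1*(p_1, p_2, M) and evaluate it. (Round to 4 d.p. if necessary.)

x_1* = 4.668

Demand: x_1*(p_1,p_2,M) = M/(p_1 + 2·p_2), x_2* = 2·M/(p_1 + 2·p_2).
Here 4.8 + 2·7.24 = 19.28, giving x_1* = 4.668.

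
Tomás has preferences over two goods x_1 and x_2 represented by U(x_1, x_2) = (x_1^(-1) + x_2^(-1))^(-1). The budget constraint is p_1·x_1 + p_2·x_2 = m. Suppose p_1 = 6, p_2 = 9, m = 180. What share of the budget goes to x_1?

Numerically x_2/x_1 = 0.816497, so x_1* = 180/(6 + 9·0.816497) = 13.4847 and x_2* = 0.816497·13.4847 = 11.0102.
Expenditure on x_1: 6·13.4847 = 80.9082; share = 0.4495.

share on x_1 = 0.4495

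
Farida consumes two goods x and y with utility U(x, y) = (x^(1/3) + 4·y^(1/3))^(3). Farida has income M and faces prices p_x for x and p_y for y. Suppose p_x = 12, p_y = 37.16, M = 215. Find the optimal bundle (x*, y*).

x* = 3.2305, y* = 4.7426

From the CES first-order condition, (1/4)·(y/x)^(2/3) = p_x/p_y.
Solve for the ratio: y/x = [4·p_x/p_y]^(1.5).
Substitute y = (y/x)·x into the budget: x* = M/(p_x + p_y·(y/x)).
Numerically y/x = 1.468075, so x* = 215/(12 + 37.16·1.468075) = 3.2305 and y* = 1.468075·3.2305 = 4.7426.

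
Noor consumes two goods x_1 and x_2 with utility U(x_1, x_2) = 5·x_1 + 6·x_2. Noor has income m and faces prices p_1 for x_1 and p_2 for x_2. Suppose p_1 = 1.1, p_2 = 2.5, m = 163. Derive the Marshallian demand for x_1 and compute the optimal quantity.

x_1* = 148.1818

Linear utility — the consumer picks whichever good has higher MU/price: 5/1.1 = 4.5455 vs 6/2.5 = 2.4.
x_1 gives more utility per dollar, so spend all income on x_1: x_1* = m/p_1, x_2* = 0.
Numerically: x_1* = 148.1818, x_2* = 0.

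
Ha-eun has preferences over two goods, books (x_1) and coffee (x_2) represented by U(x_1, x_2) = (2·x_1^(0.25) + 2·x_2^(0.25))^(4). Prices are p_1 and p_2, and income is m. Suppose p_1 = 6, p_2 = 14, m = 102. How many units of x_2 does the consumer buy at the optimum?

MRS = MU_x_1/MU_x_2 = (x_2/x_1)^(0.75). Set equal to p_1/p_2.
Hence x_2/x_1 = (p_1/p_2)^(1/(0.75)), i.e. raised to the 4/3 power.
With the ratio pinned down, the budget gives x_1* = m/(p_1 + p_2·(x_2/x_1)) and x_2* = (x_2/x_1)·x_1*.
Numerically x_2/x_1 = 0.32312, so x_1* = 102/(6 + 14·0.32312) = 9.6924 and x_2* = 0.32312·9.6924 = 3.1318.

x_2* = 3.1318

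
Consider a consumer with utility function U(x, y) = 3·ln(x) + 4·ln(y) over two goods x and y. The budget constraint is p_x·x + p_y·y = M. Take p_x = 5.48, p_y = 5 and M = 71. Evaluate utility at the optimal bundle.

The MRS is (3/4)·y/x. Set MRS = p_x/p_y.
So 3·p_y·y = 4·p_x·x; combined with the budget, a share 3/7 of income goes to x.
Demand: x*(p_x,p_y,M) = 3/7·M/p_x and y* = 4/7·M/p_y.
At p_x=5.48, p_y=5, M=71: x* = 3/7·71/5.48 = 5.5527, y* = 8.1143.
Utility at the optimum: U(5.5527, 8.1143) = 13.5173.

V = 13.5173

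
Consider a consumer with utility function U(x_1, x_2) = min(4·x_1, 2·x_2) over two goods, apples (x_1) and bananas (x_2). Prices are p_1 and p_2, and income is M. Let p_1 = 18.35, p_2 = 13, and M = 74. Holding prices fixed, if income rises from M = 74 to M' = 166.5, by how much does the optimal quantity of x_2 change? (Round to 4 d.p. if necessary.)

With perfect complements, no substitution: consume in ratio x_1:x_2 = 2:4.
Budget: p_1·x_1 + p_2·2·x_1 = M, so (2·p_1 + 4·p_2)·x_1 = 2·M.
Demand: x_1*(p_1,p_2,M) = 2·M/(2·p_1 + 4·p_2), x_2* = 4·M/(2·p_1 + 4·p_2).
Here 2·18.35 + 4·13 = 88.7, giving x_2* = 3.3371.
At M' = 166.5: x_2* = 7.5085. Change: 7.5085 − 3.3371 = 4.1714.

Δx_2* = 4.1714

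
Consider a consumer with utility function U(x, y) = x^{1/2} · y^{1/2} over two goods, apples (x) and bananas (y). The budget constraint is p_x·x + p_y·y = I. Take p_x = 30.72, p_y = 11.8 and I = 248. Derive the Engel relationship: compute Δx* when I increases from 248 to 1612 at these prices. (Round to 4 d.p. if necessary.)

At p_x=30.72, p_y=11.8, I=248: x* = 0.5·248/30.72 = 4.0365.
At I' = 1612: x* = 26.237. Change: 26.237 − 4.0365 = 22.2005.

Δx* = 22.2005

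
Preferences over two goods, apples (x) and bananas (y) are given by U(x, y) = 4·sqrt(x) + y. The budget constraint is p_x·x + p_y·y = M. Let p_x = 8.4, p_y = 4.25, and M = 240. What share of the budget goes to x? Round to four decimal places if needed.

Set MRS = p_x/p_y: 2·x^(−1/2) = p_x/p_y.
Thus x* = (2·p_y/p_x)² — independent of M — with the rest of income spent on y.
Plugging in: x* = (2·4.25/8.4)² = 1.024, y* = 54.4468.
Expenditure on x: 8.4·1.024 = 8.6012; share = 0.0358.

share on x = 0.0358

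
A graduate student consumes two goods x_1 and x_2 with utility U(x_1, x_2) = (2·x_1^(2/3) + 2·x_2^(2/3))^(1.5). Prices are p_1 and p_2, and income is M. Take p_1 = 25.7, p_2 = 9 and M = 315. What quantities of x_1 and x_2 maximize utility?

From the CES first-order condition, (x_2/x_1)^(1/3) = p_1/p_2.
Hence x_2/x_1 = (p_1/p_2)^(1/(1/3)), i.e. raised to the 3 power.
With the ratio pinned down, the budget gives x_1* = M/(p_1 + p_2·(x_2/x_1)) and x_2* = (x_2/x_1)·x_1*.
Numerically x_2/x_1 = 23.284764, so x_1* = 315/(25.7 + 9·23.284764) = 1.3389 and x_2* = 23.284764·1.3389 = 31.1766.

x_1* = 1.3389, x_2* = 31.1766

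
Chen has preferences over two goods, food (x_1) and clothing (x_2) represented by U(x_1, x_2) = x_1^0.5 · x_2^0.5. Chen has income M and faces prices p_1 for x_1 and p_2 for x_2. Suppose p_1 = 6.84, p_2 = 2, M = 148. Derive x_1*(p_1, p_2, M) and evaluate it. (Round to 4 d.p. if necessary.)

x_1* = 10.8187

MU_x_1/MU_x_2 = (0.5·x_2)/(0.5·x_1); tangency sets this equal to p_1/p_2.
Rearranging, p_2·x_2 = p_1·x_1. Substituting into the budget gives p_1·x_1·(1 + 1) = M.
Demand: x_1*(p_1,p_2,M) = 0.5·M/p_1 and x_2* = 0.5·M/p_2.
At p_1=6.84, p_2=2, M=148: x_1* = 0.5·148/6.84 = 10.8187.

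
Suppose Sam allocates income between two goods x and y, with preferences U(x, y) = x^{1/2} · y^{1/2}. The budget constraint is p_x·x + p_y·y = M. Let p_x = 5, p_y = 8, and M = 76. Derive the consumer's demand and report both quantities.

MU_x/MU_y = (0.5·y)/(0.5·x); tangency sets this equal to p_x/p_y.
So 0.5·p_y·y = 0.5·p_x·x; combined with the budget, a share 0.5 of income goes to x.
Demand: x*(p_x,p_y,M) = 0.5·M/p_x and y* = 0.5·M/p_y.
At p_x=5, p_y=8, M=76: x* = 0.5·76/5 = 7.6, y* = 4.75.

x* = 7.6, y* = 4.75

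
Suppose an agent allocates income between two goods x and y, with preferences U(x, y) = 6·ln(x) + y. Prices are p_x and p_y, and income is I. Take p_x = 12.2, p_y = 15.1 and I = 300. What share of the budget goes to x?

share on x = 0.302

Set MRS = p_x/p_y: (6/x)/1 = p_x/p_y.
So x*(p_x,p_y) = 6·p_y/p_x, independent of income; and y* = (I − 6·p_y)/p_y.
At the given prices: x* = 6·15.1/12.2 = 7.4262, and y* = 13.8675.
Expenditure on x: 12.2·7.4262 = 90.6; share = 0.302.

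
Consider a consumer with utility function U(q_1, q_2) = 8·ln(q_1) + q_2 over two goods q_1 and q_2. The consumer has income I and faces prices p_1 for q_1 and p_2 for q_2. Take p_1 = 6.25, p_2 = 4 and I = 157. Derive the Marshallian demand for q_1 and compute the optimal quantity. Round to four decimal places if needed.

q_1* = 5.12

MU_q_1 = 8/q_1, MU_q_2 = 1. Tangency: 8/q_1 = p_1/p_2.
So q_1*(p_1,p_2) = 8·p_2/p_1, independent of income; and q_2* = (I − 8·p_2)/p_2.
At the given prices: q_1* = 8·4/6.25 = 5.12.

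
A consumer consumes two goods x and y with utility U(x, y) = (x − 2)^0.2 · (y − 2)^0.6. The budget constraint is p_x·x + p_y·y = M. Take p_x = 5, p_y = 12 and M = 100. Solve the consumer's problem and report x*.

MRS = (1/3)·(y−2)/(x−2). Tangency with p_x/p_y gives y−2 = 3·(p_x/p_y)·(x−2).
Substituting into the budget: x* = 2 + 0.25·(M − 2·p_x − 2·p_y)/p_x, and y* = 2 + 0.75·(…)/p_y.
Discretionary income = 100 − 2·5 − 2·12 = 66; x* = 2 + 0.25·66/5 = 5.3.

x* = 5.3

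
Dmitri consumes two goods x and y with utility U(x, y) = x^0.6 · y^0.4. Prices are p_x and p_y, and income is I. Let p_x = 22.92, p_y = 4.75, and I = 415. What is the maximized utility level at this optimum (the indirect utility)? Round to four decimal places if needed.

V = 17.3363

Tangency: MRS = (3/2)·y/x = p_x/p_y.
Rearranging, p_y·y = (2/3)·p_x·x. Substituting into the budget gives p_x·x·(1 + (2/3)) = I.
Demand: x*(p_x,p_y,I) = 0.6·I/p_x and y* = 0.4·I/p_y.
At p_x=22.92, p_y=4.75, I=415: x* = 0.6·415/22.92 = 10.8639, y* = 34.9474.
Utility at the optimum: U(10.8639, 34.9474) = 17.3363.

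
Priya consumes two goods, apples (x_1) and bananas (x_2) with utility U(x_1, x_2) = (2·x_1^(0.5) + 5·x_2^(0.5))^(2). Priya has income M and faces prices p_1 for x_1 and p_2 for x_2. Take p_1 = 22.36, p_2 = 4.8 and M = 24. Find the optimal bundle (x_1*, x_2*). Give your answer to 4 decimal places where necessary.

x_1* = 0.0356, x_2* = 4.834

MU_x_1 ∝ 2·x_1^(-0.5), MU_x_2 ∝ 5·x_2^(-0.5), so MRS = (2/5)·(x_2/x_1)^(0.5) = p_1/p_2.
Solve for the ratio: x_2/x_1 = [(5/2)·p_1/p_2]^(2).
With the ratio pinned down, the budget gives x_1* = M/(p_1 + p_2·(x_2/x_1)) and x_2* = (x_2/x_1)·x_1*.
Numerically x_2/x_1 = 135.625434, so x_1* = 24/(22.36 + 4.8·135.625434) = 0.0356 and x_2* = 135.625434·0.0356 = 4.834.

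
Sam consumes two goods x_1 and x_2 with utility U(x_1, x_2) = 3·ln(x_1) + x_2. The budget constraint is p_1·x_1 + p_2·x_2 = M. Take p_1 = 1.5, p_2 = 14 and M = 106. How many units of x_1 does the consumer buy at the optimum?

x_1* = 28

MU_x_1 = 3/x_1, MU_x_2 = 1. Tangency: 3/x_1 = p_1/p_2.
So x_1*(p_1,p_2) = 3·p_2/p_1, independent of income; and x_2* = (M − 3·p_2)/p_2.
At the given prices: x_1* = 3·14/1.5 = 28.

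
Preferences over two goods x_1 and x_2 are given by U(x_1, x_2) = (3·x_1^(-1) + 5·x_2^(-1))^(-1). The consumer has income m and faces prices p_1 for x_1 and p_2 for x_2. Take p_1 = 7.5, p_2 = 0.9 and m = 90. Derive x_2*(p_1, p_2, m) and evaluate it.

x_2* = 30.9017

From the CES first-order condition, (3/5)·(x_2/x_1)^(2) = p_1/p_2.
Hence x_2/x_1 = ((5/3)·p_1/p_2)^(1/(2)), i.e. raised to the 0.5 power.
With the ratio pinned down, the budget gives x_1* = m/(p_1 + p_2·(x_2/x_1)) and x_2* = (x_2/x_1)·x_1*.
Numerically x_2/x_1 = 3.72678, so x_1* = 90/(7.5 + 0.9·3.72678) = 8.2918 and x_2* = 3.72678·8.2918 = 30.9017.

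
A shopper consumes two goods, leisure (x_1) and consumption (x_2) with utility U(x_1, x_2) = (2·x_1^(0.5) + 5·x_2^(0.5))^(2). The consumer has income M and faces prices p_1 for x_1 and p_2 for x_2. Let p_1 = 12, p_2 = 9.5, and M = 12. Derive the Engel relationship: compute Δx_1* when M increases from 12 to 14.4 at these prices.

From the CES first-order condition, (2/5)·(x_2/x_1)^(0.5) = p_1/p_2.
Solve for the ratio: x_2/x_1 = [(5/2)·p_1/p_2]^(2).
With the ratio pinned down, the budget gives x_1* = M/(p_1 + p_2·(x_2/x_1)) and x_2* = (x_2/x_1)·x_1*.
Numerically x_2/x_1 = 9.972299, so x_1* = 12/(12 + 9.5·9.972299) = 0.1124.
At M' = 14.4: x_1* = 0.1349. Change: 0.1349 − 0.1124 = 0.0225.

Δx_1* = 0.0225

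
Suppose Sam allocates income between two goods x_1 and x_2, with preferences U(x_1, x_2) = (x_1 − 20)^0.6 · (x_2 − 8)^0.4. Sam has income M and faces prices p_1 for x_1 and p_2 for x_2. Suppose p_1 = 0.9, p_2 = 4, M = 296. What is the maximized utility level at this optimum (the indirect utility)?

V = 76.7857

MRS = (3/2)·(x_2−8)/(x_1−20). Tangency with p_1/p_2 gives x_2−8 = (2/3)·(p_1/p_2)·(x_1−20).
Substituting into the budget: x_1* = 20 + 0.6·(M − 20·p_1 − 8·p_2)/p_1, and x_2* = 8 + 0.4·(…)/p_2.
Discretionary income = 296 − 20·0.9 − 8·4 = 246; x_1* = 20 + 0.6·246/0.9 = 184; x_2* = 8 + 0.4·246/4 = 32.6.
Utility at the optimum: U(184, 32.6) = 76.7857.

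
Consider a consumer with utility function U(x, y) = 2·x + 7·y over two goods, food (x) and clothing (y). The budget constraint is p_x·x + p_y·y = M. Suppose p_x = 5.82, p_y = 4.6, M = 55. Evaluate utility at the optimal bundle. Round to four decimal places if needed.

V = 83.6957

Perfect substitutes: compare marginal utility per dollar. 2/p_x vs 7/p_y → 0.3436 vs 1.5217.
y gives more utility per dollar, so spend all income on y: y* = M/p_y, x* = 0.
Numerically: x* = 0, y* = 11.9565.
Utility at the optimum: U(0, 11.9565) = 83.6957.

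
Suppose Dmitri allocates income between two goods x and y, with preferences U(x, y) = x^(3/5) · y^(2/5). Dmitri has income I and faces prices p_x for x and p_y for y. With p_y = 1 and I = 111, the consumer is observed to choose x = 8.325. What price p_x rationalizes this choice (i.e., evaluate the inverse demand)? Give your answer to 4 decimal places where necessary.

Tangency: MRS = (3/2)·y/x = p_x/p_y.
So 0.6·p_y·y = 0.4·p_x·x; combined with the budget, a share 0.6 of income goes to x.
Demand: x*(p_x,p_y,I) = 0.6·I/p_x and y* = 0.4·I/p_y.
Set x* = 8.325 in the demand function and solve for p_x: p_x = 8.

p_x = 8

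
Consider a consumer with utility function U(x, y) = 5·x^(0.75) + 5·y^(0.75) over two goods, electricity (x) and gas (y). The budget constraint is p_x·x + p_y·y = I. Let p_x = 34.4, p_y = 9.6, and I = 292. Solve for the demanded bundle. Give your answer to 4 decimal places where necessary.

x* = 0.1806, y* = 29.7697

From the CES first-order condition, (y/x)^(0.25) = p_x/p_y.
Solve for the ratio: y/x = [p_x/p_y]^(4).
Substitute y = (y/x)·x into the budget: x* = I/(p_x + p_y·(y/x)).
Numerically y/x = 164.872733, so x* = 292/(34.4 + 9.6·164.872733) = 0.1806 and y* = 164.872733·0.1806 = 29.7697.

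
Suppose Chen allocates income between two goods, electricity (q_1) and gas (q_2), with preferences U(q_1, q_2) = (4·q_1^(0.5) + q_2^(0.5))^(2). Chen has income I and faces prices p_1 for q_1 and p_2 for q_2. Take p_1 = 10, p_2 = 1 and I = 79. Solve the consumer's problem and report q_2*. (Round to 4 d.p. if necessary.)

From the CES first-order condition, 4·(q_2/q_1)^(0.5) = p_1/p_2.
Solve for the ratio: q_2/q_1 = [(1/4)·p_1/p_2]^(2).
With the ratio pinned down, the budget gives q_1* = I/(p_1 + p_2·(q_2/q_1)) and q_2* = (q_2/q_1)·q_1*.
Numerically q_2/q_1 = 6.25, so q_1* = 79/(10 + 1·6.25) = 4.8615 and q_2* = 6.25·4.8615 = 30.3846.

q_2* = 30.3846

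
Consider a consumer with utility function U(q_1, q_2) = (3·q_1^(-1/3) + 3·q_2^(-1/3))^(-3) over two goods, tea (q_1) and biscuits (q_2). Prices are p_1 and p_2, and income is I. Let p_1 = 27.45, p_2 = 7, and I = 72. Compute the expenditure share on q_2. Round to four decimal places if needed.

Substitute q_2 = (q_2/q_1)·q_1 into the budget: q_1* = I/(p_1 + p_2·(q_2/q_1)).
Numerically q_2/q_1 = 2.786655, so q_1* = 72/(27.45 + 7·2.786655) = 1.5333 and q_2* = 2.786655·1.5333 = 4.2729.
Expenditure on q_2: 7·4.2729 = 29.9101; share = 0.4154.

share on q_2 = 0.4154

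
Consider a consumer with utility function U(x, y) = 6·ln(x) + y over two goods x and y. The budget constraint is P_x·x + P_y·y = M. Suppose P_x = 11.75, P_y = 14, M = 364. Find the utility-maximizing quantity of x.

MU_x = 6/x, MU_y = 1. Tangency: 6/x = P_x/P_y.
So x*(P_x,P_y) = 6·P_y/P_x, independent of income; and y* = (M − 6·P_y)/P_y.
At the given prices: x* = 6·14/11.75 = 7.1489.

x* = 7.1489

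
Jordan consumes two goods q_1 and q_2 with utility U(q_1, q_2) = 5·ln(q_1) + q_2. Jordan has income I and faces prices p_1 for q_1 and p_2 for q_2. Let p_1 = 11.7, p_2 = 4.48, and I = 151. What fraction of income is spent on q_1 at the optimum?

share on q_1 = 0.1483

Set MRS = p_1/p_2: (5/q_1)/1 = p_1/p_2.
So q_1*(p_1,p_2) = 5·p_2/p_1, independent of income; and q_2* = (I − 5·p_2)/p_2.
At the given prices: q_1* = 5·4.48/11.7 = 1.9145, and q_2* = 28.7054.
Expenditure on q_1: 11.7·1.9145 = 22.4; share = 0.1483.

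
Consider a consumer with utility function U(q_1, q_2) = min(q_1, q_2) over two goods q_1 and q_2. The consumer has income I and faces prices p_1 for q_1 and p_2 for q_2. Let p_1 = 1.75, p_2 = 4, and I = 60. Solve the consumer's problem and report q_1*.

With perfect complements, no substitution: consume in ratio q_1:q_2 = 1:1.
Budget: p_1·q_1 + p_2·q_1 = I, so (p_1 + p_2)·q_1 = I.
Demand: q_1*(p_1,p_2,I) = I/(p_1 + p_2), q_2* = I/(p_1 + p_2).
Here 1.75 + 4 = 5.75, giving q_1* = 10.4348.

q_1* = 10.4348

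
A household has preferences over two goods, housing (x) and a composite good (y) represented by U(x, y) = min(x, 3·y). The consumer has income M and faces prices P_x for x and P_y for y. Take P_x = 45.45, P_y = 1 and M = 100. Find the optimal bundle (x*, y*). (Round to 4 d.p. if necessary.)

x* = 2.1842, y* = 0.7281

Leontief preferences: the optimum is at the kink where x/3 = y/1, i.e. y = (1/3)·x.
Budget: P_x·x + P_y·(1/3)·x = M, so (3·P_x + P_y)·x = 3·M.
Demand: x*(P_x,P_y,M) = 3·M/(3·P_x + P_y), y* = M/(3·P_x + P_y).
Here 3·45.45 + 1 = 137.35, giving x* = 2.1842 and y* = 0.7281.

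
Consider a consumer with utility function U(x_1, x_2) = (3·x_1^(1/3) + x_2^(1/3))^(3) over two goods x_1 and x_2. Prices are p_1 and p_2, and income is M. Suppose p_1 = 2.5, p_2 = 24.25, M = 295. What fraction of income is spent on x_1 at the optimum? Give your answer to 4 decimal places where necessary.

share on x_1 = 0.9418

MRS = MU_x_1/MU_x_2 = 3·(x_2/x_1)^(2/3). Set equal to p_1/p_2.
Solve for the ratio: x_2/x_1 = [(1/3)·p_1/p_2]^(1.5).
With the ratio pinned down, the budget gives x_1* = M/(p_1 + p_2·(x_2/x_1)) and x_2* = (x_2/x_1)·x_1*.
Numerically x_2/x_1 = 0.00637, so x_1* = 295/(2.5 + 24.25·0.00637) = 111.1329 and x_2* = 0.00637·111.1329 = 0.708.
Expenditure on x_1: 2.5·111.1329 = 277.8322; share = 0.9418.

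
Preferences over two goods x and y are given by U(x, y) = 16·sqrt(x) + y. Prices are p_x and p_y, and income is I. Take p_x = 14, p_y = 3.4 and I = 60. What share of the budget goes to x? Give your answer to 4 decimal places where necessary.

share on x = 0.8808

Set MRS = p_x/p_y: 8·x^(−1/2) = p_x/p_y.
Solve: √x = 8·p_y/p_x, so x*(p_x,p_y) = (8·p_y/p_x)², and y* = (I − p_x·x*)/p_y.
Plugging in: x* = (8·3.4/14)² = 3.7747, y* = 2.1042.
Expenditure on x: 14·3.7747 = 52.8457; share = 0.8808.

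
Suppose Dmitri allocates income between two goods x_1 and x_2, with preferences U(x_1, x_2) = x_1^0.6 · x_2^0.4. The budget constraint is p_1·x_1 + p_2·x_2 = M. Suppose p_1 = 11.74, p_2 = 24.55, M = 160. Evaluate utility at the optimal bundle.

The MRS is (3/2)·x_2/x_1. Set MRS = p_1/p_2.
Rearranging, p_2·x_2 = (2/3)·p_1·x_1. Substituting into the budget gives p_1·x_1·(1 + (2/3)) = M.
Demand: x_1*(p_1,p_2,M) = 0.6·M/p_1 and x_2* = 0.4·M/p_2.
At p_1=11.74, p_2=24.55, M=160: x_1* = 0.6·160/11.74 = 8.1772, x_2* = 2.6069.
Utility at the optimum: U(8.1772, 2.6069) = 5.1762.

V = 5.1762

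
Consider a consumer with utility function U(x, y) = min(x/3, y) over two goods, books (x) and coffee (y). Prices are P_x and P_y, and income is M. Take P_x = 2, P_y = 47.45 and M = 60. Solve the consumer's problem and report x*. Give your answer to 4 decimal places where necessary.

With perfect complements, no substitution: consume in ratio x:y = 3:1.
Budget: P_x·x + P_y·(1/3)·x = M, so (3·P_x + P_y)·x = 3·M.
Demand: x*(P_x,P_y,M) = 3·M/(3·P_x + P_y), y* = M/(3·P_x + P_y).
Here 3·2 + 47.45 = 53.45, giving x* = 3.3676.

x* = 3.3676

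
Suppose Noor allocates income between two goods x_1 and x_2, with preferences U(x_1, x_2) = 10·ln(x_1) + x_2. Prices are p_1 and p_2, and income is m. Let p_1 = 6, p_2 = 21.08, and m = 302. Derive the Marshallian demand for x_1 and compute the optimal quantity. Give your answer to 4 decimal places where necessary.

Set MRS = p_1/p_2: (10/x_1)/1 = p_1/p_2.
So x_1*(p_1,p_2) = 10·p_2/p_1, independent of income; and x_2* = (m − 10·p_2)/p_2.
At the given prices: x_1* = 10·21.08/6 = 35.1333.

x_1* = 35.1333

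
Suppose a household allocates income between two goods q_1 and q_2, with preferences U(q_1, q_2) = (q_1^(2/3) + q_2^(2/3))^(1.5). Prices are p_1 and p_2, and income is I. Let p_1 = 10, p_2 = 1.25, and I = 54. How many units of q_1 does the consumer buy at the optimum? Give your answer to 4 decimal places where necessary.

MU_q_1 ∝ q_1^(-1/3), MU_q_2 ∝ q_2^(-1/3), so MRS = (q_2/q_1)^(1/3) = p_1/p_2.
Hence q_2/q_1 = (p_1/p_2)^(1/(1/3)), i.e. raised to the 3 power.
Substitute q_2 = (q_2/q_1)·q_1 into the budget: q_1* = I/(p_1 + p_2·(q_2/q_1)).
Numerically q_2/q_1 = 512, so q_1* = 54/(10 + 1.25·512) = 0.0831.

q_1* = 0.0831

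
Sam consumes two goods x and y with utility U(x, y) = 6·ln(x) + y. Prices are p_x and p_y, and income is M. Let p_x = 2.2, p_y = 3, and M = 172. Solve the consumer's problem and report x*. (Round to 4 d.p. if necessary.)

x* = 8.1818

Set MRS = p_x/p_y: (6/x)/1 = p_x/p_y.
So x*(p_x,p_y) = 6·p_y/p_x, independent of income; and y* = (M − 6·p_y)/p_y.
At the given prices: x* = 6·3/2.2 = 8.1818.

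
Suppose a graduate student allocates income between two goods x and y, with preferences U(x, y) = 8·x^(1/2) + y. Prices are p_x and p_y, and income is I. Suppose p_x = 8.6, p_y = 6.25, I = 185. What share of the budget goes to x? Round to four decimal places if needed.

Set MRS = p_x/p_y: 4·x^(−1/2) = p_x/p_y.
Thus x* = (4·p_y/p_x)² — independent of I — with the rest of income spent on y.
Plugging in: x* = (4·6.25/8.6)² = 8.4505, y* = 17.9721.
Expenditure on x: 8.6·8.4505 = 72.6744; share = 0.3928.

share on x = 0.3928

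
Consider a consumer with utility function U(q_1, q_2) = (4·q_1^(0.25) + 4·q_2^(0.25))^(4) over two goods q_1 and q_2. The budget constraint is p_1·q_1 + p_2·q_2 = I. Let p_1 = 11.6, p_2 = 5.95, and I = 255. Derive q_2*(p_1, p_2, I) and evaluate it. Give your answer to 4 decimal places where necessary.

q_2* = 23.8031

From the CES first-order condition, (q_2/q_1)^(0.75) = p_1/p_2.
Hence q_2/q_1 = (p_1/p_2)^(1/(0.75)), i.e. raised to the 4/3 power.
With the ratio pinned down, the budget gives q_1* = I/(p_1 + p_2·(q_2/q_1)) and q_2* = (q_2/q_1)·q_1*.
Numerically q_2/q_1 = 2.435499, so q_1* = 255/(11.6 + 5.95·2.435499) = 9.7734 and q_2* = 2.435499·9.7734 = 23.8031.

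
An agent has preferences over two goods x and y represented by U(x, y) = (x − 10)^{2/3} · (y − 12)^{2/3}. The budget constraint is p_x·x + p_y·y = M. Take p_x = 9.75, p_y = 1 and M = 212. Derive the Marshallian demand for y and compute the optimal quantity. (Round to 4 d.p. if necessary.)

y* = 63.25

After buying the subsistence bundle (10, 12), a share 0.5 of the remaining income goes to x: x* = 10 + 0.5·(M − 10p_x − 12p_y)/p_x.
Discretionary income = 212 − 10·9.75 − 12·1 = 102.5; y* = 12 + 0.5·102.5/1 = 63.25.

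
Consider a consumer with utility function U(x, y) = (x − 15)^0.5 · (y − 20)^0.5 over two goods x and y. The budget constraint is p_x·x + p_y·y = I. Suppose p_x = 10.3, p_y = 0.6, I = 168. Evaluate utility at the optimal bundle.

V = 0.3017

This is Cobb-Douglas in (x−15, y−20): tangency gives 0.5·p_y·(y−20) = 0.5·p_x·(x−15).
Substituting into the budget: x* = 15 + 0.5·(I − 15·p_x − 20·p_y)/p_x, and y* = 20 + 0.5·(…)/p_y.
Discretionary income = 168 − 15·10.3 − 20·0.6 = 1.5; x* = 15 + 0.5·1.5/10.3 = 15.0728; y* = 20 + 0.5·1.5/0.6 = 21.25.
Utility at the optimum: U(15.0728, 21.25) = 0.3017.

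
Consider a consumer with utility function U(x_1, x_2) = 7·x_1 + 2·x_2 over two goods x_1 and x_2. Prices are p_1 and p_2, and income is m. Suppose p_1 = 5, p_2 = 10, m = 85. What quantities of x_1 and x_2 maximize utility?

x_1* = 17, x_2* = 0

Perfect substitutes: compare marginal utility per dollar. 7/p_1 vs 2/p_2 → 1.4 vs 0.2.
x_1 gives more utility per dollar, so spend all income on x_1: x_1* = m/p_1, x_2* = 0.
Numerically: x_1* = 17, x_2* = 0.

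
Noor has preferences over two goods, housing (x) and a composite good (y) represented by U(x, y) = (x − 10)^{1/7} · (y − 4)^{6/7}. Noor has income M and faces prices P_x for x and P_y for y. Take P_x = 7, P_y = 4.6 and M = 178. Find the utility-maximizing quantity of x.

Let x' = x−10, y' = y−4. MRS = (1/6)·y'/x' = P_x/P_y.
Substituting into the budget: x* = 10 + 1/7·(M − 10·P_x − 4·P_y)/P_x, and y* = 4 + 6/7·(…)/P_y.
Discretionary income = 178 − 10·7 − 4·4.6 = 89.6; x* = 10 + 1/7·89.6/7 = 11.8286.

x* = 11.8286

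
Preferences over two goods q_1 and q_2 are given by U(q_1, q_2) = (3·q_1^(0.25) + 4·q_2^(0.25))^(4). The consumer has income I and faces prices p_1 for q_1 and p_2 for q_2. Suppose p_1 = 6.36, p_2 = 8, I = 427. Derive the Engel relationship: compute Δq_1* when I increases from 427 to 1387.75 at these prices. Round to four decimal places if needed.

With the ratio pinned down, the budget gives q_1* = I/(p_1 + p_2·(q_2/q_1)) and q_2* = (q_2/q_1)·q_1*.
Numerically q_2/q_1 = 1.08079, so q_1* = 427/(6.36 + 8·1.08079) = 28.4547.
At I' = 1387.75: q_1* = 92.4777. Change: 92.4777 − 28.4547 = 64.023.

Δq_1* = 64.023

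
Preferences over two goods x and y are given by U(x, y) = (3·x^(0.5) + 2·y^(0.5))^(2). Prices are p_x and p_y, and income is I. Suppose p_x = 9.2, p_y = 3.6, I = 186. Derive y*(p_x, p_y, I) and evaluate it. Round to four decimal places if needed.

y* = 27.4759

MRS = MU_x/MU_y = (3/2)·(y/x)^(0.5). Set equal to p_x/p_y.
Hence y/x = ((2/3)·p_x/p_y)^(1/(0.5)), i.e. raised to the 2 power.
Substitute y = (y/x)·x into the budget: x* = I/(p_x + p_y·(y/x)).
Numerically y/x = 2.902606, so x* = 186/(9.2 + 3.6·2.902606) = 9.4659 and y* = 2.902606·9.4659 = 27.4759.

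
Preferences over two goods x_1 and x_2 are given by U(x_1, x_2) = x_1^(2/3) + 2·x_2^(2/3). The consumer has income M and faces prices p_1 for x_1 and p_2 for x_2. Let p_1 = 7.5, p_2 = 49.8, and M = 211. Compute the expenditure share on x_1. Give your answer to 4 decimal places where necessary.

MU_x_1 ∝ x_1^(-1/3), MU_x_2 ∝ 2·x_2^(-1/3), so MRS = (1/2)·(x_2/x_1)^(1/3) = p_1/p_2.
Hence x_2/x_1 = (2·p_1/p_2)^(1/(1/3)), i.e. raised to the 3 power.
Substitute x_2 = (x_2/x_1)·x_1 into the budget: x_1* = M/(p_1 + p_2·(x_2/x_1)).
Numerically x_2/x_1 = 0.027327, so x_1* = 211/(7.5 + 49.8·0.027327) = 23.8126 and x_2* = 0.027327·23.8126 = 0.6507.
Expenditure on x_1: 7.5·23.8126 = 178.5943; share = 0.8464.

share on x_1 = 0.8464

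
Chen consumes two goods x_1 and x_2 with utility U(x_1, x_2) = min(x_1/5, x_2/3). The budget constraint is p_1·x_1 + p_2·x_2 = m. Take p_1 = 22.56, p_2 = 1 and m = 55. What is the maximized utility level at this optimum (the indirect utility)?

V = 0.475

Here 5·22.56 + 3·1 = 115.8, giving x_1* = 2.3748 and x_2* = 1.4249.
Utility at the optimum: U(2.3748, 1.4249) = 0.475.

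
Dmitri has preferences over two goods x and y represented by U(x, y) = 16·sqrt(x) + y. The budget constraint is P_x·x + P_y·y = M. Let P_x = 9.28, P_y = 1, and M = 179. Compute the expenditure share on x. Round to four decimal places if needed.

share on x = 0.0385

Utility is quasi-linear in y; the FOC for x is 8/√x = P_x/P_y.
Solve: √x = 8·P_y/P_x, so x*(P_x,P_y) = (8·P_y/P_x)², and y* = (M − P_x·x*)/P_y.
Plugging in: x* = (8·1/9.28)² = 0.7432, y* = 172.1034.
Expenditure on x: 9.28·0.7432 = 6.8966; share = 0.0385.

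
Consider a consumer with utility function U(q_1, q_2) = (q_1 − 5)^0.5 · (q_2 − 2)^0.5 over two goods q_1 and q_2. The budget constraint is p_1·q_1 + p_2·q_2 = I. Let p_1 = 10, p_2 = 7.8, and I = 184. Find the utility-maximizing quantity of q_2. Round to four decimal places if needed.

q_2* = 9.5897

After buying the subsistence bundle (5, 2), a share 0.5 of the remaining income goes to q_1: q_1* = 5 + 0.5·(I − 5p_1 − 2p_2)/p_1.
Discretionary income = 184 − 5·10 − 2·7.8 = 118.4; q_2* = 2 + 0.5·118.4/7.8 = 9.5897.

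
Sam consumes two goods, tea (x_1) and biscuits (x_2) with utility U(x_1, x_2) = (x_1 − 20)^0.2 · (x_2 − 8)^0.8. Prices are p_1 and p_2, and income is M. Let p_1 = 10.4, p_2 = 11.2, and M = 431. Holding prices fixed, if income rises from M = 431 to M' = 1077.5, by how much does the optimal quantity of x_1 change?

Discretionary income = 431 − 20·10.4 − 8·11.2 = 133.4; x_1* = 20 + 0.2·133.4/10.4 = 22.5654.
At M' = 1077.5: x_1* = 34.9981. Change: 34.9981 − 22.5654 = 12.4327.

Δx_1* = 12.4327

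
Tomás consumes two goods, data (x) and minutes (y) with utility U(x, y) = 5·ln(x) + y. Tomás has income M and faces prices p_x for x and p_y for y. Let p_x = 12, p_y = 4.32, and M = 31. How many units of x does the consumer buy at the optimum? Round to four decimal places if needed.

Set MRS = p_x/p_y: (5/x)/1 = p_x/p_y.
So x*(p_x,p_y) = 5·p_y/p_x, independent of income; and y* = (M − 5·p_y)/p_y.
At the given prices: x* = 5·4.32/12 = 1.8.

x* = 1.8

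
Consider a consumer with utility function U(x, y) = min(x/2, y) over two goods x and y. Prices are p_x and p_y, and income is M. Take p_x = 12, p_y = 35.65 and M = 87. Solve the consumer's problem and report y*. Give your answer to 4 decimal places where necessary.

y* = 1.4585

With perfect complements, no substitution: consume in ratio x:y = 2:1.
Budget: p_x·x + p_y·(1/2)·x = M, so (2·p_x + p_y)·x = 2·M.
Demand: x*(p_x,p_y,M) = 2·M/(2·p_x + p_y), y* = M/(2·p_x + p_y).
Here 2·12 + 35.65 = 59.65, giving y* = 1.4585.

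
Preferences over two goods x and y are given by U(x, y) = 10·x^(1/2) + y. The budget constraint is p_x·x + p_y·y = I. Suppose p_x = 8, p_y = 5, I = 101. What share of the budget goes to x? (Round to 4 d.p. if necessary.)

MU_x = 5/√x, MU_y = 1. Tangency: 5/√x = p_x/p_y.
Thus x* = (5·p_y/p_x)² — independent of I — with the rest of income spent on y.
Plugging in: x* = (5·5/8)² = 9.7656, y* = 4.575.
Expenditure on x: 8·9.7656 = 78.125; share = 0.7735.

share on x = 0.7735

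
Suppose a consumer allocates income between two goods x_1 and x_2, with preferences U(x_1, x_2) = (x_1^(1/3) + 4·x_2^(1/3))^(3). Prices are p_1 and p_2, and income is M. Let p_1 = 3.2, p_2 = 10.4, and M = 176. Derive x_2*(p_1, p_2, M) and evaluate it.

With the ratio pinned down, the budget gives x_1* = M/(p_1 + p_2·(x_2/x_1)) and x_2* = (x_2/x_1)·x_1*.
Numerically x_2/x_1 = 1.365416, so x_1* = 176/(3.2 + 10.4·1.365416) = 10.1148 and x_2* = 1.365416·10.1148 = 13.8108.

x_2* = 13.8108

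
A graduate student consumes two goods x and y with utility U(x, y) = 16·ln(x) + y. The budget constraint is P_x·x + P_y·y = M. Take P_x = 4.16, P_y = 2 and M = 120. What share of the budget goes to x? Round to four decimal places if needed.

Set MRS = P_x/P_y: (16/x)/1 = P_x/P_y.
So x*(P_x,P_y) = 16·P_y/P_x, independent of income; and y* = (M − 16·P_y)/P_y.
At the given prices: x* = 16·2/4.16 = 7.6923, and y* = 44.
Expenditure on x: 4.16·7.6923 = 32; share = 0.2667.

share on x = 0.2667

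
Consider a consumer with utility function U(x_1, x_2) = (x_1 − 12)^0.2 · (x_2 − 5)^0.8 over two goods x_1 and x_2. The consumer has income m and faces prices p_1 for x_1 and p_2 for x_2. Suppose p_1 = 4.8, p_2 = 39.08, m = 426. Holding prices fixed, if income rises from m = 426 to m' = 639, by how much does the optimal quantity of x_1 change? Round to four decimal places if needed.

Δx_1* = 8.875

Discretionary income = 426 − 12·4.8 − 5·39.08 = 173; x_1* = 12 + 0.2·173/4.8 = 19.2083.
At m' = 639: x_1* = 28.0833. Change: 28.0833 − 19.2083 = 8.875.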